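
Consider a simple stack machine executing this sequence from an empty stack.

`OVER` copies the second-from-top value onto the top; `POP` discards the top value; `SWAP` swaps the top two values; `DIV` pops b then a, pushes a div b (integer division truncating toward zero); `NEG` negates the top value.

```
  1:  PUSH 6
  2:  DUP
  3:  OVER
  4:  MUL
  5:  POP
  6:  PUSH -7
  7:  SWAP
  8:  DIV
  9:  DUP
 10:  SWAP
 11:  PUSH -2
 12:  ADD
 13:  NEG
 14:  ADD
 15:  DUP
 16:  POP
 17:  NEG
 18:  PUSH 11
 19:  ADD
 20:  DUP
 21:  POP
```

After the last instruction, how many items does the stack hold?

PUSH 6  → 6
DUP     → 6 6
OVER    → 6 6 6
MUL     → 6 36
POP     → 6
PUSH -7 → 6 -7
SWAP    → -7 6
DIV     → -1
DUP     → -1 -1
SWAP    → -1 -1
PUSH -2 → -1 -1 -2
ADD     → -1 -3
NEG     → -1 3
ADD     → 2
DUP     → 2 2
POP     → 2
NEG     → -2
PUSH 11 → -2 11
ADD     → 9
DUP     → 9 9
POP     → 9

1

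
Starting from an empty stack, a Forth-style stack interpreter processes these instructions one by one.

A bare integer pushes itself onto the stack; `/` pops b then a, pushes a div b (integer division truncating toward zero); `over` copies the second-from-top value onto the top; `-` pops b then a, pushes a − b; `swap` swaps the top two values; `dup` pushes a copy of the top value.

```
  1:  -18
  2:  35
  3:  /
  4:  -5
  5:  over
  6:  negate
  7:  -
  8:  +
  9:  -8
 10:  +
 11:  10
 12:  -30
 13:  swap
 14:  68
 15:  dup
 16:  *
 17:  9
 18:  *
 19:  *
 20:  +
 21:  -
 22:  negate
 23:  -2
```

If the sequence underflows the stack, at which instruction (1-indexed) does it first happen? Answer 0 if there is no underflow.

0

-18     -18
35      -18 35
/       0
-5      0 -5
over    0 -5 0
negate  0 -5 0
-       0 -5
+       -5
-8      -5 -8
+       -13
10      -13 10
-30     -13 10 -30
swap    -13 -30 10
68      -13 -30 10 68
dup     -13 -30 10 68 68
*       -13 -30 10 4624
9       -13 -30 10 4624 9
*       -13 -30 10 41616
*       -13 -30 416160
+       -13 416130
-       -416143
negate  416143
-2      416143 -2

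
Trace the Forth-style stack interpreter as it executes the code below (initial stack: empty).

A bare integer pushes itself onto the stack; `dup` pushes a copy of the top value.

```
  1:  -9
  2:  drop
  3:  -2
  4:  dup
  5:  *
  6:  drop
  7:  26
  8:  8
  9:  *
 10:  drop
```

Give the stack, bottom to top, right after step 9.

-9   -> -9
drop -> (empty)
-2   -> -2
dup  -> -2 -2
*    -> 4
drop -> (empty)
26   -> 26
8    -> 26 8
*    -> 208

[208]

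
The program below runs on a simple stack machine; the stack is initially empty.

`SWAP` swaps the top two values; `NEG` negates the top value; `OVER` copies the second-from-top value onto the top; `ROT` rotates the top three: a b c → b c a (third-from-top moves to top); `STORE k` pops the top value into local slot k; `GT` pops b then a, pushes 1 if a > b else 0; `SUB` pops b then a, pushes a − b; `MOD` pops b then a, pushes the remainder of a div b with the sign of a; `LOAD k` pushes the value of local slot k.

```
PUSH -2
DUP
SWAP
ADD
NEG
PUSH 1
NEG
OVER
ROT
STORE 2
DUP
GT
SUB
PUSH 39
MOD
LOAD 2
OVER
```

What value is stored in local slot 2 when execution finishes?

4

PUSH -2  [-2]
DUP      [-2, -2]
SWAP     [-2, -2]
ADD      [-4]
NEG      [4]
PUSH 1   [4, 1]
NEG      [4, -1]
OVER     [4, -1, 4]
ROT      [-1, 4, 4]
STORE 2  [-1, 4]
DUP      [-1, 4, 4]
GT       [-1, 0]
SUB      [-1]
PUSH 39  [-1, 39]
MOD      [-1]
LOAD 2   [-1, 4]
OVER     [-1, 4, -1]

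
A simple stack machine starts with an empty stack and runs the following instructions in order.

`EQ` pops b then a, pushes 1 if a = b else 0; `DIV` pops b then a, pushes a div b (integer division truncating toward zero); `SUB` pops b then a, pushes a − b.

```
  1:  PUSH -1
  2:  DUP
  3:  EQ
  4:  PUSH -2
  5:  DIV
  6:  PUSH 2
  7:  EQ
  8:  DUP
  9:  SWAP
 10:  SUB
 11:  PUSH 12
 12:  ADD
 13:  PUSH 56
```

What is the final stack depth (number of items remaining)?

2

PUSH -1 → [-1]
DUP     → [-1, -1]
EQ      → [1]
PUSH -2 → [1, -2]
DIV     → [0]
PUSH 2  → [0, 2]
EQ      → [0]
DUP     → [0, 0]
SWAP    → [0, 0]
SUB     → [0]
PUSH 12 → [0, 12]
ADD     → [12]
PUSH 56 → [12, 56]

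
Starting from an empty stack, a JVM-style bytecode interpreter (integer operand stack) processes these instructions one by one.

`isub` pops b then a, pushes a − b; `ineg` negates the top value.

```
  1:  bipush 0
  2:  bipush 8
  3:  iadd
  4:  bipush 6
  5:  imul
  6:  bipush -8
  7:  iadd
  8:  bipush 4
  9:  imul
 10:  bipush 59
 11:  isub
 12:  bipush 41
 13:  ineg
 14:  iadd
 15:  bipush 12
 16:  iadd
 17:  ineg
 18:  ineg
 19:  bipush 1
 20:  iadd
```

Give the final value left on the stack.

73

bipush 0  : [0]
bipush 8  : [0, 8]
iadd      : [8]
bipush 6  : [8, 6]
imul      : [48]
bipush -8 : [48, -8]
iadd      : [40]
bipush 4  : [40, 4]
imul      : [160]
bipush 59 : [160, 59]
isub      : [101]
bipush 41 : [101, 41]
ineg      : [101, -41]
iadd      : [60]
bipush 12 : [60, 12]
iadd      : [72]
ineg      : [-72]
ineg      : [72]
bipush 1  : [72, 1]
iadd      : [73]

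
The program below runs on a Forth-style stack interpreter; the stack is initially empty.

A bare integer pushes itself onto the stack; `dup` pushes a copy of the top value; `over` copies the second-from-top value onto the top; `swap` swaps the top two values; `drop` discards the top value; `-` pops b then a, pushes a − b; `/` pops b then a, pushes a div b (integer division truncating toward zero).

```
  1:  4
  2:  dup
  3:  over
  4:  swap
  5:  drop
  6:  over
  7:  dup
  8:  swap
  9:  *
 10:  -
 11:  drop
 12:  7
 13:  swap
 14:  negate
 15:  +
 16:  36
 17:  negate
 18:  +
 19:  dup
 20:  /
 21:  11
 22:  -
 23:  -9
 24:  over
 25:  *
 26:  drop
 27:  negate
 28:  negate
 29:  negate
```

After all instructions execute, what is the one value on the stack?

4      -> 4
dup    -> 4 4
over   -> 4 4 4
swap   -> 4 4 4
drop   -> 4 4
over   -> 4 4 4
dup    -> 4 4 4 4
swap   -> 4 4 4 4
*      -> 4 4 16
-      -> 4 -12
drop   -> 4
7      -> 4 7
swap   -> 7 4
negate -> 7 -4
+      -> 3
36     -> 3 36
negate -> 3 -36
+      -> -33
dup    -> -33 -33
/      -> 1
11     -> 1 11
-      -> -10
-9     -> -10 -9
over   -> -10 -9 -10
*      -> -10 90
drop   -> -10
negate -> 10
negate -> -10
negate -> 10

10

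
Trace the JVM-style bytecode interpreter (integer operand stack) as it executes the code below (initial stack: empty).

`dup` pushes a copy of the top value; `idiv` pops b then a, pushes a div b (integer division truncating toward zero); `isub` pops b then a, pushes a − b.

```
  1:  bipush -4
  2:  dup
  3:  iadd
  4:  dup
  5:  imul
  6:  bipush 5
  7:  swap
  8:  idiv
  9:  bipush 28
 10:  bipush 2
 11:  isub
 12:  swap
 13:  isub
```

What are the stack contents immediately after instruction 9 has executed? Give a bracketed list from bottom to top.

[0, 28]

bipush -4  -4
dup        -4 -4
iadd       -8
dup        -8 -8
imul       64
bipush 5   64 5
swap       5 64
idiv       0
bipush 28  0 28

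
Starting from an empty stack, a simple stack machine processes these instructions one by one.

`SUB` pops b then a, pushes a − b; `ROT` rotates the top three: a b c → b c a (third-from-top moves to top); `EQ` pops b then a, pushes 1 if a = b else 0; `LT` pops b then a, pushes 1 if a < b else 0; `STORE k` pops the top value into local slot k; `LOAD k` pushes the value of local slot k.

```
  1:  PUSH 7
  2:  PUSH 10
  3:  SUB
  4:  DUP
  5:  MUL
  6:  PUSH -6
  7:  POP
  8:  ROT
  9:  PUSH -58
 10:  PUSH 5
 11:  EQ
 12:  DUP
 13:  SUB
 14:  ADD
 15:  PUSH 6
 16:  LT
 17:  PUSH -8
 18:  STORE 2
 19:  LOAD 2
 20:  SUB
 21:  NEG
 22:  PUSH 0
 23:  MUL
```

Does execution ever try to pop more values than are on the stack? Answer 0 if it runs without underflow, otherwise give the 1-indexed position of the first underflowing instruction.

PUSH 7  : [7]
PUSH 10 : [7, 10]
SUB     : [-3]
DUP     : [-3, -3]
MUL     : [9]
PUSH -6 : [9, -6]
POP     : [9]
ROT  — needs 3 operands, stack has 1 → underflow

8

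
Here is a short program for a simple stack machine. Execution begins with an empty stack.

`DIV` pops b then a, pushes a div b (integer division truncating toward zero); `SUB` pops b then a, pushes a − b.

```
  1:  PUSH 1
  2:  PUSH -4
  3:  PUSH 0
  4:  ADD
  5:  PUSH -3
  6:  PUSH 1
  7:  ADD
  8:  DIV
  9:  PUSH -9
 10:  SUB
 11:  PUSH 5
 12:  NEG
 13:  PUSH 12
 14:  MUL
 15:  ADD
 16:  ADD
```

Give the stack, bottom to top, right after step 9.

[1, 2, -9]

PUSH 1  : [1]
PUSH -4 : [1, -4]
PUSH 0  : [1, -4, 0]
ADD     : [1, -4]
PUSH -3 : [1, -4, -3]
PUSH 1  : [1, -4, -3, 1]
ADD     : [1, -4, -2]
DIV     : [1, 2]
PUSH -9 : [1, 2, -9]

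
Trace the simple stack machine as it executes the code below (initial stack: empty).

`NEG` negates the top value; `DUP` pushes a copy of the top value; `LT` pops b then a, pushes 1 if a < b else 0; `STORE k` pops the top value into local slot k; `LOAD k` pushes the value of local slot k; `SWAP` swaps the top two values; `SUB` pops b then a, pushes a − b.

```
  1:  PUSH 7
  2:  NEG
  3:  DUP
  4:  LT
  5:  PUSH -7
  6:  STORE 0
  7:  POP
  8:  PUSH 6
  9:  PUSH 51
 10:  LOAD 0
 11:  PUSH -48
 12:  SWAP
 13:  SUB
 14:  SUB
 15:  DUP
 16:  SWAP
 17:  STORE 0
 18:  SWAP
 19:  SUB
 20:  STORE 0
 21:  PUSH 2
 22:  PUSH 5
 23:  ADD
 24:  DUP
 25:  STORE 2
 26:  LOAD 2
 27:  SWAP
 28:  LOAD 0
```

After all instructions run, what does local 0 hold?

PUSH 7   → [7]
NEG      → [-7]
DUP      → [-7, -7]
LT       → [0]
PUSH -7  → [0, -7]
STORE 0  → [0]
POP      → []
PUSH 6   → [6]
PUSH 51  → [6, 51]
LOAD 0   → [6, 51, -7]
PUSH -48 → [6, 51, -7, -48]
SWAP     → [6, 51, -48, -7]
SUB      → [6, 51, -41]
SUB      → [6, 92]
DUP      → [6, 92, 92]
SWAP     → [6, 92, 92]
STORE 0  → [6, 92]
SWAP     → [92, 6]
SUB      → [86]
STORE 0  → []
PUSH 2   → [2]
PUSH 5   → [2, 5]
ADD      → [7]
DUP      → [7, 7]
STORE 2  → [7]
LOAD 2   → [7, 7]
SWAP     → [7, 7]
LOAD 0   → [7, 7, 86]

86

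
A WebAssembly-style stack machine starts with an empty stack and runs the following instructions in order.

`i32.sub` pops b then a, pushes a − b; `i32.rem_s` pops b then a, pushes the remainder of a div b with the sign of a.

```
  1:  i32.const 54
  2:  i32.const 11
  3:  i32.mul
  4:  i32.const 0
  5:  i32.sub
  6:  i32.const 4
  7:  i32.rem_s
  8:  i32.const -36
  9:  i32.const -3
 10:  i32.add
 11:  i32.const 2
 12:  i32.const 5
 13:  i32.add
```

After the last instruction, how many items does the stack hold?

3

i32.const 54  : [54]
i32.const 11  : [54, 11]
i32.mul       : [594]
i32.const 0   : [594, 0]
i32.sub       : [594]
i32.const 4   : [594, 4]
i32.rem_s     : [2]
i32.const -36 : [2, -36]
i32.const -3  : [2, -36, -3]
i32.add       : [2, -39]
i32.const 2   : [2, -39, 2]
i32.const 5   : [2, -39, 2, 5]
i32.add       : [2, -39, 7]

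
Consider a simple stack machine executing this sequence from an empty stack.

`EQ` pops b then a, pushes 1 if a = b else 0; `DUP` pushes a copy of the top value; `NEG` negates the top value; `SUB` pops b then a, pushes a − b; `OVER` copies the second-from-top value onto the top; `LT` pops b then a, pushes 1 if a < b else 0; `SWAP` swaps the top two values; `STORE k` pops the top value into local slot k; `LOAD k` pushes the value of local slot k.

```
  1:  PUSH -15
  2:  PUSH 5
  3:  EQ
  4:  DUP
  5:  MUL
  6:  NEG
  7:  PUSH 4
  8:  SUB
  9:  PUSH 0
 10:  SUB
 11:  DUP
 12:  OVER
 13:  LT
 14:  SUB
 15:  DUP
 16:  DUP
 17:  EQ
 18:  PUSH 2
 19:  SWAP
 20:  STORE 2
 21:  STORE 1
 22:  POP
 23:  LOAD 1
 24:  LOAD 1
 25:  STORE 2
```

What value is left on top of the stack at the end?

PUSH -15  [-15]
PUSH 5    [-15, 5]
EQ        [0]
DUP       [0, 0]
MUL       [0]
NEG       [0]
PUSH 4    [0, 4]
SUB       [-4]
PUSH 0    [-4, 0]
SUB       [-4]
DUP       [-4, -4]
OVER      [-4, -4, -4]
LT        [-4, 0]
SUB       [-4]
DUP       [-4, -4]
DUP       [-4, -4, -4]
EQ        [-4, 1]
PUSH 2    [-4, 1, 2]
SWAP      [-4, 2, 1]
STORE 2   [-4, 2]
STORE 1   [-4]
POP       []
LOAD 1    [2]
LOAD 1    [2, 2]
STORE 2   [2]

2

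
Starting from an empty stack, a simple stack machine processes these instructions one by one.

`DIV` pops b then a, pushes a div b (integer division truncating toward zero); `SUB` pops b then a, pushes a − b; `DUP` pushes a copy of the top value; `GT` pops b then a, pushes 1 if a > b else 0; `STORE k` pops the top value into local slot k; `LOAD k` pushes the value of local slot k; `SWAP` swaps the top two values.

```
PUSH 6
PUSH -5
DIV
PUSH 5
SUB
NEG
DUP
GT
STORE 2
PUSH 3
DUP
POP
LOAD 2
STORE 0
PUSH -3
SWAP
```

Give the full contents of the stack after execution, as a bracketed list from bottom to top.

[-3, 3]

PUSH 6  -> 6
PUSH -5 -> 6 -5
DIV     -> -1
PUSH 5  -> -1 5
SUB     -> -6
NEG     -> 6
DUP     -> 6 6
GT      -> 0
STORE 2 -> (empty)
PUSH 3  -> 3
DUP     -> 3 3
POP     -> 3
LOAD 2  -> 3 0
STORE 0 -> 3
PUSH -3 -> 3 -3
SWAP    -> -3 3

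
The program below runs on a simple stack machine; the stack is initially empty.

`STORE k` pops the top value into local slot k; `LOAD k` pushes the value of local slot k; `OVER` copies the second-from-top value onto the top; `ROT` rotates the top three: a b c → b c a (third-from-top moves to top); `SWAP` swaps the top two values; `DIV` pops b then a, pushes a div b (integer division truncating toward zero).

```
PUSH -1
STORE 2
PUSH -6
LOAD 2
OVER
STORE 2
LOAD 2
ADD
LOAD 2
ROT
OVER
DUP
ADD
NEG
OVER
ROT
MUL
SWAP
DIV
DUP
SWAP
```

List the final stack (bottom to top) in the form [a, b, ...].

[-7, -6, 3, 3]

PUSH -1  [-1]
STORE 2  []
PUSH -6  [-6]
LOAD 2   [-6, -1]
OVER     [-6, -1, -6]
STORE 2  [-6, -1]
LOAD 2   [-6, -1, -6]
ADD      [-6, -7]
LOAD 2   [-6, -7, -6]
ROT      [-7, -6, -6]
OVER     [-7, -6, -6, -6]
DUP      [-7, -6, -6, -6, -6]
ADD      [-7, -6, -6, -12]
NEG      [-7, -6, -6, 12]
OVER     [-7, -6, -6, 12, -6]
ROT      [-7, -6, 12, -6, -6]
MUL      [-7, -6, 12, 36]
SWAP     [-7, -6, 36, 12]
DIV      [-7, -6, 3]
DUP      [-7, -6, 3, 3]
SWAP     [-7, -6, 3, 3]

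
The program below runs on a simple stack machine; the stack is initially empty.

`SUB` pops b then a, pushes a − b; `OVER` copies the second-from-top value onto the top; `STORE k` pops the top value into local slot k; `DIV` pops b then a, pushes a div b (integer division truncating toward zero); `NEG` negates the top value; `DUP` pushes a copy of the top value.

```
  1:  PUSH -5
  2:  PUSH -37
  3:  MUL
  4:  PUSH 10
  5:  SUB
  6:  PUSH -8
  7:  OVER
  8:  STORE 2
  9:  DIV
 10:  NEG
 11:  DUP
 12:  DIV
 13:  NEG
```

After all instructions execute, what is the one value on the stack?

PUSH -5  -> -5
PUSH -37 -> -5 -37
MUL      -> 185
PUSH 10  -> 185 10
SUB      -> 175
PUSH -8  -> 175 -8
OVER     -> 175 -8 175
STORE 2  -> 175 -8
DIV      -> -21
NEG      -> 21
DUP      -> 21 21
DIV      -> 1
NEG      -> -1

-1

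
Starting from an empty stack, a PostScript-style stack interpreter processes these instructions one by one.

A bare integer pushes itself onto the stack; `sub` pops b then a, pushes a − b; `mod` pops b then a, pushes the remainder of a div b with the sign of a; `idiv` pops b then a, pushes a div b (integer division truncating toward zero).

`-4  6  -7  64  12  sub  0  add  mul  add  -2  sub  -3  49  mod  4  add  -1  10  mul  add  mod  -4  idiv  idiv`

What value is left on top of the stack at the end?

-4   → [-4]
6    → [-4, 6]
-7   → [-4, 6, -7]
64   → [-4, 6, -7, 64]
12   → [-4, 6, -7, 64, 12]
sub  → [-4, 6, -7, 52]
0    → [-4, 6, -7, 52, 0]
add  → [-4, 6, -7, 52]
mul  → [-4, 6, -364]
add  → [-4, -358]
-2   → [-4, -358, -2]
sub  → [-4, -356]
-3   → [-4, -356, -3]
49   → [-4, -356, -3, 49]
mod  → [-4, -356, -3]
4    → [-4, -356, -3, 4]
add  → [-4, -356, 1]
-1   → [-4, -356, 1, -1]
10   → [-4, -356, 1, -1, 10]
mul  → [-4, -356, 1, -10]
add  → [-4, -356, -9]
mod  → [-4, -5]
-4   → [-4, -5, -4]
idiv → [-4, 1]
idiv → [-4]

-4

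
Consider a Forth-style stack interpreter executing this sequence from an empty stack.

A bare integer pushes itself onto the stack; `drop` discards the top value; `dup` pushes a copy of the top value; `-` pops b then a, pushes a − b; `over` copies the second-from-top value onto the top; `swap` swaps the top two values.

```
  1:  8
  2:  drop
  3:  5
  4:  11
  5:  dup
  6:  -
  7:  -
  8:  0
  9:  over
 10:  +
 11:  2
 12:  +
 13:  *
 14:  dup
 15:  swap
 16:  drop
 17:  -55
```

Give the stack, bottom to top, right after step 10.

8    -> [8]
drop -> []
5    -> [5]
11   -> [5, 11]
dup  -> [5, 11, 11]
-    -> [5, 0]
-    -> [5]
0    -> [5, 0]
over -> [5, 0, 5]
+    -> [5, 5]

[5, 5]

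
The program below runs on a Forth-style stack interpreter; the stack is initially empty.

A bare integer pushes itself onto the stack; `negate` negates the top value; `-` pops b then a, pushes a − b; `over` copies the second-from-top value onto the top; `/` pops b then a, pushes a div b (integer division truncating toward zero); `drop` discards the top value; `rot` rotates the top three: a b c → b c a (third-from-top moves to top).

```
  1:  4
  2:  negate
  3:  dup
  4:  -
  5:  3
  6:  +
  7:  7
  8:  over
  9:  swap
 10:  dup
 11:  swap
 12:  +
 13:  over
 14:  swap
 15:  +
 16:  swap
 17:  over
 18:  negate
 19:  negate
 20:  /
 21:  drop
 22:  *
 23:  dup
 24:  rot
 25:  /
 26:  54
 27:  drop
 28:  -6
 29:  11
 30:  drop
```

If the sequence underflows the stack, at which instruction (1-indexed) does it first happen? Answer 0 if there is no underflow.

24

4      -> [4]
negate -> [-4]
dup    -> [-4, -4]
-      -> [0]
3      -> [0, 3]
+      -> [3]
7      -> [3, 7]
over   -> [3, 7, 3]
swap   -> [3, 3, 7]
dup    -> [3, 3, 7, 7]
swap   -> [3, 3, 7, 7]
+      -> [3, 3, 14]
over   -> [3, 3, 14, 3]
swap   -> [3, 3, 3, 14]
+      -> [3, 3, 17]
swap   -> [3, 17, 3]
over   -> [3, 17, 3, 17]
negate -> [3, 17, 3, -17]
negate -> [3, 17, 3, 17]
/      -> [3, 17, 0]
drop   -> [3, 17]
*      -> [51]
dup    -> [51, 51]
rot  — needs 3 operands, stack has 2 → underflow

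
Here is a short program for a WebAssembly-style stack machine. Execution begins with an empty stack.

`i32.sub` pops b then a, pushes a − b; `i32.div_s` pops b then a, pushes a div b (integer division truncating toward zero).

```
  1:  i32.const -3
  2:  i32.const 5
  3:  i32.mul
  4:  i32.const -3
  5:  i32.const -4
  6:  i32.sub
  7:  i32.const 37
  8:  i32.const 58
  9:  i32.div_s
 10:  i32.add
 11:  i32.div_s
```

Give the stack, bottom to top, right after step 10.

i32.const -3 : -3
i32.const 5  : -3 5
i32.mul      : -15
i32.const -3 : -15 -3
i32.const -4 : -15 -3 -4
i32.sub      : -15 1
i32.const 37 : -15 1 37
i32.const 58 : -15 1 37 58
i32.div_s    : -15 1 0
i32.add      : -15 1

[-15, 1]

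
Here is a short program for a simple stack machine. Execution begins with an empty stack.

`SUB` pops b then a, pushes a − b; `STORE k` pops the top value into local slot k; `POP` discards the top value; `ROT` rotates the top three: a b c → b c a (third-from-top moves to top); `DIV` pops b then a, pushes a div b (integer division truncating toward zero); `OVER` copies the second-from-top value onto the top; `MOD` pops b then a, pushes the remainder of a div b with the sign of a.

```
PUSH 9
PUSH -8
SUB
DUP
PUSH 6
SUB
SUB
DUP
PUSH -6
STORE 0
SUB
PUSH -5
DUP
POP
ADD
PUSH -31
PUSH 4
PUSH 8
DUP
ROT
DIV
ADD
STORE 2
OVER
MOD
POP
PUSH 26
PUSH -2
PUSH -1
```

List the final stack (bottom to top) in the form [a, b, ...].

PUSH 9   → 9
PUSH -8  → 9 -8
SUB      → 17
DUP      → 17 17
PUSH 6   → 17 17 6
SUB      → 17 11
SUB      → 6
DUP      → 6 6
PUSH -6  → 6 6 -6
STORE 0  → 6 6
SUB      → 0
PUSH -5  → 0 -5
DUP      → 0 -5 -5
POP      → 0 -5
ADD      → -5
PUSH -31 → -5 -31
PUSH 4   → -5 -31 4
PUSH 8   → -5 -31 4 8
DUP      → -5 -31 4 8 8
ROT      → -5 -31 8 8 4
DIV      → -5 -31 8 2
ADD      → -5 -31 10
STORE 2  → -5 -31
OVER     → -5 -31 -5
MOD      → -5 -1
POP      → -5
PUSH 26  → -5 26
PUSH -2  → -5 26 -2
PUSH -1  → -5 26 -2 -1

[-5, 26, -2, -1]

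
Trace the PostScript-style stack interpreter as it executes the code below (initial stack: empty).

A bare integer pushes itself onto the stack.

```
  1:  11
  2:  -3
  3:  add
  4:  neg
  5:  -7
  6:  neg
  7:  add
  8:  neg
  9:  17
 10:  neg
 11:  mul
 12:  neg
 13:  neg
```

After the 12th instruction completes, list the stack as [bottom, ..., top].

[17]

11  -> [11]
-3  -> [11, -3]
add -> [8]
neg -> [-8]
-7  -> [-8, -7]
neg -> [-8, 7]
add -> [-1]
neg -> [1]
17  -> [1, 17]
neg -> [1, -17]
mul -> [-17]
neg -> [17]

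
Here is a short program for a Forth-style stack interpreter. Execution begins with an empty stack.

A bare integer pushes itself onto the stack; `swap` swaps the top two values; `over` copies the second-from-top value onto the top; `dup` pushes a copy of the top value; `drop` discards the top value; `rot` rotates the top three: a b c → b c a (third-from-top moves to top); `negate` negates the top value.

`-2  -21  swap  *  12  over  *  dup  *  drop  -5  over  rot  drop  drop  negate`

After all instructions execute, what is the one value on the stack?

-2     → -2
-21    → -2 -21
swap   → -21 -2
*      → 42
12     → 42 12
over   → 42 12 42
*      → 42 504
dup    → 42 504 504
*      → 42 254016
drop   → 42
-5     → 42 -5
over   → 42 -5 42
rot    → -5 42 42
drop   → -5 42
drop   → -5
negate → 5

5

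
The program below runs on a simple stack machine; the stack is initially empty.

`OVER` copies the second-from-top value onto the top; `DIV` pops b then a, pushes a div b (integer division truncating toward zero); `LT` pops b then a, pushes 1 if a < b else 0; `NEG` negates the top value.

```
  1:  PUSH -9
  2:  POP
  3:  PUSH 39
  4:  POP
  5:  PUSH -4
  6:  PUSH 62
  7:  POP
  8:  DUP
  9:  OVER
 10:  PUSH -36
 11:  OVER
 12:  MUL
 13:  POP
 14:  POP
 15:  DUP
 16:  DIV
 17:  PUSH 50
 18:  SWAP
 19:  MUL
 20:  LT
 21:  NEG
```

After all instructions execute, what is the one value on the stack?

-1

PUSH -9  -> -9
POP      -> (empty)
PUSH 39  -> 39
POP      -> (empty)
PUSH -4  -> -4
PUSH 62  -> -4 62
POP      -> -4
DUP      -> -4 -4
OVER     -> -4 -4 -4
PUSH -36 -> -4 -4 -4 -36
OVER     -> -4 -4 -4 -36 -4
MUL      -> -4 -4 -4 144
POP      -> -4 -4 -4
POP      -> -4 -4
DUP      -> -4 -4 -4
DIV      -> -4 1
PUSH 50  -> -4 1 50
SWAP     -> -4 50 1
MUL      -> -4 50
LT       -> 1
NEG      -> -1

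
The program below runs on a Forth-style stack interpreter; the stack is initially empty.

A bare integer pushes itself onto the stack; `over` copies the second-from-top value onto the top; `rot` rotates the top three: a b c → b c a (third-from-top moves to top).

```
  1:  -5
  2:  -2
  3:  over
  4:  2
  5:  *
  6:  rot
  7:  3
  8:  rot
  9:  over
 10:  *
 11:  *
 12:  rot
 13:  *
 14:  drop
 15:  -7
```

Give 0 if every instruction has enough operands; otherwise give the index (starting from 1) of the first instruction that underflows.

-5   -> -5
-2   -> -5 -2
over -> -5 -2 -5
2    -> -5 -2 -5 2
*    -> -5 -2 -10
rot  -> -2 -10 -5
3    -> -2 -10 -5 3
rot  -> -2 -5 3 -10
over -> -2 -5 3 -10 3
*    -> -2 -5 3 -30
*    -> -2 -5 -90
rot  -> -5 -90 -2
*    -> -5 180
drop -> -5
-7   -> -5 -7

0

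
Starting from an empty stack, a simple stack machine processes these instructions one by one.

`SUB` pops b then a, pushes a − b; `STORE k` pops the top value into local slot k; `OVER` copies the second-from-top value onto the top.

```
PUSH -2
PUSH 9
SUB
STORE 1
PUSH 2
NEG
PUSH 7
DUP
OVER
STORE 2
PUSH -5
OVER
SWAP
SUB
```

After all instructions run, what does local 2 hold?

7

PUSH -2  -2
PUSH 9   -2 9
SUB      -11
STORE 1  (empty)
PUSH 2   2
NEG      -2
PUSH 7   -2 7
DUP      -2 7 7
OVER     -2 7 7 7
STORE 2  -2 7 7
PUSH -5  -2 7 7 -5
OVER     -2 7 7 -5 7
SWAP     -2 7 7 7 -5
SUB      -2 7 7 12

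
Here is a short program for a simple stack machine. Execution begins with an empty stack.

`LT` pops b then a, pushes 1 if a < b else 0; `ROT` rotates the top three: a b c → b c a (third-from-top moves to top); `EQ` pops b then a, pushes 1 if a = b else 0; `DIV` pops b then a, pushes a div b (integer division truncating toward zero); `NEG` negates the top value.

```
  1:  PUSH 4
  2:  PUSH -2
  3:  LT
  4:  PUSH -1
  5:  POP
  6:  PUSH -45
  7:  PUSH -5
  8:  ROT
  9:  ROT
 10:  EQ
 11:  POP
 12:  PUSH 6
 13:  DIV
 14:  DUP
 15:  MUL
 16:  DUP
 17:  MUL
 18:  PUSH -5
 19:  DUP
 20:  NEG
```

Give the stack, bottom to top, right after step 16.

PUSH 4   : [4]
PUSH -2  : [4, -2]
LT       : [0]
PUSH -1  : [0, -1]
POP      : [0]
PUSH -45 : [0, -45]
PUSH -5  : [0, -45, -5]
ROT      : [-45, -5, 0]
ROT      : [-5, 0, -45]
EQ       : [-5, 0]
POP      : [-5]
PUSH 6   : [-5, 6]
DIV      : [0]
DUP      : [0, 0]
MUL      : [0]
DUP      : [0, 0]

[0, 0]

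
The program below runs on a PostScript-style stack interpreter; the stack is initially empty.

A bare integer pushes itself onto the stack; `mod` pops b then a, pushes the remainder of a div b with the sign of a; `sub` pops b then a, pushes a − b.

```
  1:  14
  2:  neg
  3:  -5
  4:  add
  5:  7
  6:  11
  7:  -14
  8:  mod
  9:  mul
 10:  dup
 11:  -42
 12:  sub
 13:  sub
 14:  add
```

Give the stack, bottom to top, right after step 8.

[-19, 7, 11]

14  → 14
neg → -14
-5  → -14 -5
add → -19
7   → -19 7
11  → -19 7 11
-14 → -19 7 11 -14
mod → -19 7 11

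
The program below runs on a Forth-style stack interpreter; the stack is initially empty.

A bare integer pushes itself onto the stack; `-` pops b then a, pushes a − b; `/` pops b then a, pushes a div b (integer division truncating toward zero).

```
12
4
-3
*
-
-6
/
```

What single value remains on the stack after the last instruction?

12 -> 12
4  -> 12 4
-3 -> 12 4 -3
*  -> 12 -12
-  -> 24
-6 -> 24 -6
/  -> -4

-4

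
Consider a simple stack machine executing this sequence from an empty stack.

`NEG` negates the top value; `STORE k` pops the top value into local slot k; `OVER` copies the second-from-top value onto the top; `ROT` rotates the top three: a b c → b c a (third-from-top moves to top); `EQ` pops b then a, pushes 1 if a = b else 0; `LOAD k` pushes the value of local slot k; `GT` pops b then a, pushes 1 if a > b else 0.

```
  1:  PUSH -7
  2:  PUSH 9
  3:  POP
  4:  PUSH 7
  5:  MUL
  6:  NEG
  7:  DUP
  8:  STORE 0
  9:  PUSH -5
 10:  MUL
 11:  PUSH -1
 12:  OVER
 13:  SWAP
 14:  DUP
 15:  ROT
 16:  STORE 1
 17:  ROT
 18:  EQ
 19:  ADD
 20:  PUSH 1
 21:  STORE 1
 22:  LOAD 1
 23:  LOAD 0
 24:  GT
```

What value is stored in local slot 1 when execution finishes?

1

PUSH -7 → [-7]
PUSH 9  → [-7, 9]
POP     → [-7]
PUSH 7  → [-7, 7]
MUL     → [-49]
NEG     → [49]
DUP     → [49, 49]
STORE 0 → [49]
PUSH -5 → [49, -5]
MUL     → [-245]
PUSH -1 → [-245, -1]
OVER    → [-245, -1, -245]
SWAP    → [-245, -245, -1]
DUP     → [-245, -245, -1, -1]
ROT     → [-245, -1, -1, -245]
STORE 1 → [-245, -1, -1]
ROT     → [-1, -1, -245]
EQ      → [-1, 0]
ADD     → [-1]
PUSH 1  → [-1, 1]
STORE 1 → [-1]
LOAD 1  → [-1, 1]
LOAD 0  → [-1, 1, 49]
GT      → [-1, 0]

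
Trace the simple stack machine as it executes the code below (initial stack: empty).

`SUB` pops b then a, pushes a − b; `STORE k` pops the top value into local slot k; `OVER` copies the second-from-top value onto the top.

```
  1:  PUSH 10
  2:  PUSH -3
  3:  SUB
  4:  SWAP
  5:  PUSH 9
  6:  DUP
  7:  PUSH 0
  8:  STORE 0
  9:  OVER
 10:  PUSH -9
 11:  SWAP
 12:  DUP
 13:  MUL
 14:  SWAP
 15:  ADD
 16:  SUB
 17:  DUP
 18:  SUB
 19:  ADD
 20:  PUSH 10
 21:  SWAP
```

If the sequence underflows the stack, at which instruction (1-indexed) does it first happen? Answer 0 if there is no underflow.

4

PUSH 10 -> [10]
PUSH -3 -> [10, -3]
SUB     -> [13]
SWAP  — needs 2 operands, stack has 1 → underflow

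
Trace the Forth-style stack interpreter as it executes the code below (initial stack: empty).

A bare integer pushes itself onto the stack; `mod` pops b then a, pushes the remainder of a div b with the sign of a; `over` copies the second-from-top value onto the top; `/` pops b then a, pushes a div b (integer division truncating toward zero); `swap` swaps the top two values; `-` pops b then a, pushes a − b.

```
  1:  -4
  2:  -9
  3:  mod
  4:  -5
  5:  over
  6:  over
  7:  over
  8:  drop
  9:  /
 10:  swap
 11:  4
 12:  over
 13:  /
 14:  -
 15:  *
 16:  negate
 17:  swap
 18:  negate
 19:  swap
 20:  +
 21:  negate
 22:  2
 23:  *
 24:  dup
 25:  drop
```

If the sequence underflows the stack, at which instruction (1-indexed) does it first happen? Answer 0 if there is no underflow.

-4     → -4
-9     → -4 -9
mod    → -4
-5     → -4 -5
over   → -4 -5 -4
over   → -4 -5 -4 -5
over   → -4 -5 -4 -5 -4
drop   → -4 -5 -4 -5
/      → -4 -5 0
swap   → -4 0 -5
4      → -4 0 -5 4
over   → -4 0 -5 4 -5
/      → -4 0 -5 0
-      → -4 0 -5
*      → -4 0
negate → -4 0
swap   → 0 -4
negate → 0 4
swap   → 4 0
+      → 4
negate → -4
2      → -4 2
*      → -8
dup    → -8 -8
drop   → -8

0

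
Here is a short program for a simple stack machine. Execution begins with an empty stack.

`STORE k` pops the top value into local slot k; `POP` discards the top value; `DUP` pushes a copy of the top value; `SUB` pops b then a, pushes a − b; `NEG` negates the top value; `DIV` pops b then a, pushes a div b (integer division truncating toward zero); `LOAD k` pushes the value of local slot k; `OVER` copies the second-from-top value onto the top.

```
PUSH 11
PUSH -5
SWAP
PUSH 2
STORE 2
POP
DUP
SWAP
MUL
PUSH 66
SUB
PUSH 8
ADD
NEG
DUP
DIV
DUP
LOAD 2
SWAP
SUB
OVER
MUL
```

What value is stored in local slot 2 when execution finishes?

2

PUSH 11  11
PUSH -5  11 -5
SWAP     -5 11
PUSH 2   -5 11 2
STORE 2  -5 11
POP      -5
DUP      -5 -5
SWAP     -5 -5
MUL      25
PUSH 66  25 66
SUB      -41
PUSH 8   -41 8
ADD      -33
NEG      33
DUP      33 33
DIV      1
DUP      1 1
LOAD 2   1 1 2
SWAP     1 2 1
SUB      1 1
OVER     1 1 1
MUL      1 1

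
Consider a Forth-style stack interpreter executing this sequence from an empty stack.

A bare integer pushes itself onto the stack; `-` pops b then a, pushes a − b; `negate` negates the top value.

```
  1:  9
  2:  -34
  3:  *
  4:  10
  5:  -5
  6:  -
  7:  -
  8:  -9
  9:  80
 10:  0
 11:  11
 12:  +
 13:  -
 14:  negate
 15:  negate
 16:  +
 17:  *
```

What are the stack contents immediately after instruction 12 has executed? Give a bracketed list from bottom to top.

[-321, -9, 80, 11]

9   → 9
-34 → 9 -34
*   → -306
10  → -306 10
-5  → -306 10 -5
-   → -306 15
-   → -321
-9  → -321 -9
80  → -321 -9 80
0   → -321 -9 80 0
11  → -321 -9 80 0 11
+   → -321 -9 80 11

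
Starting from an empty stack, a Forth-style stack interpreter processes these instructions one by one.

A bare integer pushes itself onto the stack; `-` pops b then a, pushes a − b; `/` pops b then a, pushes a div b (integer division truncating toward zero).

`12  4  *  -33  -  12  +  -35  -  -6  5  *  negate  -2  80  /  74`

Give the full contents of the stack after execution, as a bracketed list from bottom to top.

[128, 30, 0, 74]

12     : [12]
4      : [12, 4]
*      : [48]
-33    : [48, -33]
-      : [81]
12     : [81, 12]
+      : [93]
-35    : [93, -35]
-      : [128]
-6     : [128, -6]
5      : [128, -6, 5]
*      : [128, -30]
negate : [128, 30]
-2     : [128, 30, -2]
80     : [128, 30, -2, 80]
/      : [128, 30, 0]
74     : [128, 30, 0, 74]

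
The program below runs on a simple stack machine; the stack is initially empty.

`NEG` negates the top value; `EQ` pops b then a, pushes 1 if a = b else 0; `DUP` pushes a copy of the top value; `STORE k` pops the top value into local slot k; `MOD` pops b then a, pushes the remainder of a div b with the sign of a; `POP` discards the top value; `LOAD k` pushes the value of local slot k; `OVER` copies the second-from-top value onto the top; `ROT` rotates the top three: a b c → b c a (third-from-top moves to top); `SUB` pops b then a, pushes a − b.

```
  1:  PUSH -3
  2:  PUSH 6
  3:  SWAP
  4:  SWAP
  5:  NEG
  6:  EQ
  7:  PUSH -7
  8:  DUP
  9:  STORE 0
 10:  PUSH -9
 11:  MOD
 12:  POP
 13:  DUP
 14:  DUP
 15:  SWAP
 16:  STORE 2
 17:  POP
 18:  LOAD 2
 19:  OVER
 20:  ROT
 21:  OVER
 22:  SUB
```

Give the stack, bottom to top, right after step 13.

[0, 0]

PUSH -3 : -3
PUSH 6  : -3 6
SWAP    : 6 -3
SWAP    : -3 6
NEG     : -3 -6
EQ      : 0
PUSH -7 : 0 -7
DUP     : 0 -7 -7
STORE 0 : 0 -7
PUSH -9 : 0 -7 -9
MOD     : 0 -7
POP     : 0
DUP     : 0 0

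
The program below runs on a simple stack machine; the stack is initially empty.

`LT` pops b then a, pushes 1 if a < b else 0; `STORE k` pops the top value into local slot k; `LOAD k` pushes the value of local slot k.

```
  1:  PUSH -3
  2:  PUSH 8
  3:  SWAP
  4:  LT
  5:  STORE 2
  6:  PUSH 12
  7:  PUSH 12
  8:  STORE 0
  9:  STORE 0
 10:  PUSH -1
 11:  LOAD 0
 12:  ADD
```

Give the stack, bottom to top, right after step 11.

[-1, 12]

PUSH -3 → -3
PUSH 8  → -3 8
SWAP    → 8 -3
LT      → 0
STORE 2 → (empty)
PUSH 12 → 12
PUSH 12 → 12 12
STORE 0 → 12
STORE 0 → (empty)
PUSH -1 → -1
LOAD 0  → -1 12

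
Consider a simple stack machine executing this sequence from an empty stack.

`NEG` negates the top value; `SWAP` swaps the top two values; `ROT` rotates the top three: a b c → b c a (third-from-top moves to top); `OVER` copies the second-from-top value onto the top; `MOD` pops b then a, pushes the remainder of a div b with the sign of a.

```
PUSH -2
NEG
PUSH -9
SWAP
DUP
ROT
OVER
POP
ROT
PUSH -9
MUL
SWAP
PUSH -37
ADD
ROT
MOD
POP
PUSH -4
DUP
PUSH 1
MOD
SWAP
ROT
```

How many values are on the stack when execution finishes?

PUSH -2  -> [-2]
NEG      -> [2]
PUSH -9  -> [2, -9]
SWAP     -> [-9, 2]
DUP      -> [-9, 2, 2]
ROT      -> [2, 2, -9]
OVER     -> [2, 2, -9, 2]
POP      -> [2, 2, -9]
ROT      -> [2, -9, 2]
PUSH -9  -> [2, -9, 2, -9]
MUL      -> [2, -9, -18]
SWAP     -> [2, -18, -9]
PUSH -37 -> [2, -18, -9, -37]
ADD      -> [2, -18, -46]
ROT      -> [-18, -46, 2]
MOD      -> [-18, 0]
POP      -> [-18]
PUSH -4  -> [-18, -4]
DUP      -> [-18, -4, -4]
PUSH 1   -> [-18, -4, -4, 1]
MOD      -> [-18, -4, 0]
SWAP     -> [-18, 0, -4]
ROT      -> [0, -4, -18]

3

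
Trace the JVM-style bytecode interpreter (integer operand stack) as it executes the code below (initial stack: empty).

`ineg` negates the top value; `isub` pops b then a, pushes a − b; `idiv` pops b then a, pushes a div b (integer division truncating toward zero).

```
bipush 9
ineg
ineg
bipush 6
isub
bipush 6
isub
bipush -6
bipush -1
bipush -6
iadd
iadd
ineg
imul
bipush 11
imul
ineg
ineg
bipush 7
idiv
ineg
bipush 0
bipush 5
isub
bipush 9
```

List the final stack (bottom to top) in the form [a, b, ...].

[61, -5, 9]

bipush 9  -> [9]
ineg      -> [-9]
ineg      -> [9]
bipush 6  -> [9, 6]
isub      -> [3]
bipush 6  -> [3, 6]
isub      -> [-3]
bipush -6 -> [-3, -6]
bipush -1 -> [-3, -6, -1]
bipush -6 -> [-3, -6, -1, -6]
iadd      -> [-3, -6, -7]
iadd      -> [-3, -13]
ineg      -> [-3, 13]
imul      -> [-39]
bipush 11 -> [-39, 11]
imul      -> [-429]
ineg      -> [429]
ineg      -> [-429]
bipush 7  -> [-429, 7]
idiv      -> [-61]
ineg      -> [61]
bipush 0  -> [61, 0]
bipush 5  -> [61, 0, 5]
isub      -> [61, -5]
bipush 9  -> [61, -5, 9]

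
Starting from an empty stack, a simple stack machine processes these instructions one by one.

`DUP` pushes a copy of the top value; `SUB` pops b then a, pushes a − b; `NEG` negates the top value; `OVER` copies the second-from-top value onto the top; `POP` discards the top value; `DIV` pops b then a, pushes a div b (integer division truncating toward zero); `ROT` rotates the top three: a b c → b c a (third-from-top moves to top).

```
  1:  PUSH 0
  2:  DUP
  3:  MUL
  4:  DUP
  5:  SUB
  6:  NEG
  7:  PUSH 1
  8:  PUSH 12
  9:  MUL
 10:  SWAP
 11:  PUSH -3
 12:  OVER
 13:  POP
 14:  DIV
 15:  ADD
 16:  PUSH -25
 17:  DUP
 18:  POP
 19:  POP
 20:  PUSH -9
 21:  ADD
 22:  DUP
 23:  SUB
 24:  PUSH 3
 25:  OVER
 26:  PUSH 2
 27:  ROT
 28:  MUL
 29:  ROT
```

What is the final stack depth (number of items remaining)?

3

PUSH 0   -> [0]
DUP      -> [0, 0]
MUL      -> [0]
DUP      -> [0, 0]
SUB      -> [0]
NEG      -> [0]
PUSH 1   -> [0, 1]
PUSH 12  -> [0, 1, 12]
MUL      -> [0, 12]
SWAP     -> [12, 0]
PUSH -3  -> [12, 0, -3]
OVER     -> [12, 0, -3, 0]
POP      -> [12, 0, -3]
DIV      -> [12, 0]
ADD      -> [12]
PUSH -25 -> [12, -25]
DUP      -> [12, -25, -25]
POP      -> [12, -25]
POP      -> [12]
PUSH -9  -> [12, -9]
ADD      -> [3]
DUP      -> [3, 3]
SUB      -> [0]
PUSH 3   -> [0, 3]
OVER     -> [0, 3, 0]
PUSH 2   -> [0, 3, 0, 2]
ROT      -> [0, 0, 2, 3]
MUL      -> [0, 0, 6]
ROT      -> [0, 6, 0]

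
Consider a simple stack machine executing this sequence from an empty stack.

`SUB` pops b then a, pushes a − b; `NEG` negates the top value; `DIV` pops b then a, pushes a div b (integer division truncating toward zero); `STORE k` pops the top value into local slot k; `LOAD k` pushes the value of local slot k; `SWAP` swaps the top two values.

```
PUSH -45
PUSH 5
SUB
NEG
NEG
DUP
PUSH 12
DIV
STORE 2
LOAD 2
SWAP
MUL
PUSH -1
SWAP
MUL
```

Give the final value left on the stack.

PUSH -45  [-45]
PUSH 5    [-45, 5]
SUB       [-50]
NEG       [50]
NEG       [-50]
DUP       [-50, -50]
PUSH 12   [-50, -50, 12]
DIV       [-50, -4]
STORE 2   [-50]
LOAD 2    [-50, -4]
SWAP      [-4, -50]
MUL       [200]
PUSH -1   [200, -1]
SWAP      [-1, 200]
MUL       [-200]

-200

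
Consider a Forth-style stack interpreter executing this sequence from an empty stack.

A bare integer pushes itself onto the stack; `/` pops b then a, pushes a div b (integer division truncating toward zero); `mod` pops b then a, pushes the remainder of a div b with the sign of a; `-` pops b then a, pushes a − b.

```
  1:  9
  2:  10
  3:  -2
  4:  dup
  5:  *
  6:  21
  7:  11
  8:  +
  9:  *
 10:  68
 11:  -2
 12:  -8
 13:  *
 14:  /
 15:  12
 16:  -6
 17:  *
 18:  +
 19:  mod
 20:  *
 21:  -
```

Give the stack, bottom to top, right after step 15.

9   → [9]
10  → [9, 10]
-2  → [9, 10, -2]
dup → [9, 10, -2, -2]
*   → [9, 10, 4]
21  → [9, 10, 4, 21]
11  → [9, 10, 4, 21, 11]
+   → [9, 10, 4, 32]
*   → [9, 10, 128]
68  → [9, 10, 128, 68]
-2  → [9, 10, 128, 68, -2]
-8  → [9, 10, 128, 68, -2, -8]
*   → [9, 10, 128, 68, 16]
/   → [9, 10, 128, 4]
12  → [9, 10, 128, 4, 12]

[9, 10, 128, 4, 12]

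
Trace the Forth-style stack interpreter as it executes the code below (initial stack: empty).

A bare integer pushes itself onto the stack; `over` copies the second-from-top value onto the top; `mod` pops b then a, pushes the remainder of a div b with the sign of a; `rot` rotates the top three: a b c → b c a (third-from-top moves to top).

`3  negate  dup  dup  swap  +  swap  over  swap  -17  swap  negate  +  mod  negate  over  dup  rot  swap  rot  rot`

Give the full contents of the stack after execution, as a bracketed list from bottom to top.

[-6, -6, -6, 6]

3      : [3]
negate : [-3]
dup    : [-3, -3]
dup    : [-3, -3, -3]
swap   : [-3, -3, -3]
+      : [-3, -6]
swap   : [-6, -3]
over   : [-6, -3, -6]
swap   : [-6, -6, -3]
-17    : [-6, -6, -3, -17]
swap   : [-6, -6, -17, -3]
negate : [-6, -6, -17, 3]
+      : [-6, -6, -14]
mod    : [-6, -6]
negate : [-6, 6]
over   : [-6, 6, -6]
dup    : [-6, 6, -6, -6]
rot    : [-6, -6, -6, 6]
swap   : [-6, -6, 6, -6]
rot    : [-6, 6, -6, -6]
rot    : [-6, -6, -6, 6]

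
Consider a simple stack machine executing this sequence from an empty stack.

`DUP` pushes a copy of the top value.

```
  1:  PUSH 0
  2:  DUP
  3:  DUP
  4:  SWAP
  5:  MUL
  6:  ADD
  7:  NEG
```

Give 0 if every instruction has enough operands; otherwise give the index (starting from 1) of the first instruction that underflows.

0

PUSH 0 -> 0
DUP    -> 0 0
DUP    -> 0 0 0
SWAP   -> 0 0 0
MUL    -> 0 0
ADD    -> 0
NEG    -> 0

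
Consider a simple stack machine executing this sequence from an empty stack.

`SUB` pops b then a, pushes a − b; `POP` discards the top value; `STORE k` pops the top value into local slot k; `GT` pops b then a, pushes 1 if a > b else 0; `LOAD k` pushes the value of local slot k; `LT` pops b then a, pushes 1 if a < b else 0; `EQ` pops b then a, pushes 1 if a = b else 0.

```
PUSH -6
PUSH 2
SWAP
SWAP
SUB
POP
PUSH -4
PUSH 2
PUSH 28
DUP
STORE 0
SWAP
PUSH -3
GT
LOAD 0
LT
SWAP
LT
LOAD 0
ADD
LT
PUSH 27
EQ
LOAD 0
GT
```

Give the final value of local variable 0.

PUSH -6  -6
PUSH 2   -6 2
SWAP     2 -6
SWAP     -6 2
SUB      -8
POP      (empty)
PUSH -4  -4
PUSH 2   -4 2
PUSH 28  -4 2 28
DUP      -4 2 28 28
STORE 0  -4 2 28
SWAP     -4 28 2
PUSH -3  -4 28 2 -3
GT       -4 28 1
LOAD 0   -4 28 1 28
LT       -4 28 1
SWAP     -4 1 28
LT       -4 1
LOAD 0   -4 1 28
ADD      -4 29
LT       1
PUSH 27  1 27
EQ       0
LOAD 0   0 28
GT       0

28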